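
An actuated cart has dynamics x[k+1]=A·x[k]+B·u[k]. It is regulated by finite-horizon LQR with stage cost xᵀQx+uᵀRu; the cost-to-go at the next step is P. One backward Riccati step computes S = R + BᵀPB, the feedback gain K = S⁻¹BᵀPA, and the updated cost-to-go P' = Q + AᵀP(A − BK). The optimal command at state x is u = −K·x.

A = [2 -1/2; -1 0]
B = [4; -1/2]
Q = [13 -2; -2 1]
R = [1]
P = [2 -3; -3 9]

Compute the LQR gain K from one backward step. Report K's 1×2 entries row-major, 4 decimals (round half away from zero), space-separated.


0.7513 -0.1005

BᵀP = [9.5000 -16.5000]
S = R + BᵀPB = [1] + [46.2500] = [47.2500]
BᵀPA = [35.5000 -4.7500]
K = S⁻¹·BᵀPA = [0.7513 -0.1005]
A−BK = [-1.0053 -0.0979; -0.6243 -0.0503]
AᵀP(A−BK) = [2.3280 0.0688; 0.0688 0.0225]
P' = Q + AᵀP(A−BK) = [15.3280 -1.9312; -1.9312 1.0225]
tr(P') = 16.3505


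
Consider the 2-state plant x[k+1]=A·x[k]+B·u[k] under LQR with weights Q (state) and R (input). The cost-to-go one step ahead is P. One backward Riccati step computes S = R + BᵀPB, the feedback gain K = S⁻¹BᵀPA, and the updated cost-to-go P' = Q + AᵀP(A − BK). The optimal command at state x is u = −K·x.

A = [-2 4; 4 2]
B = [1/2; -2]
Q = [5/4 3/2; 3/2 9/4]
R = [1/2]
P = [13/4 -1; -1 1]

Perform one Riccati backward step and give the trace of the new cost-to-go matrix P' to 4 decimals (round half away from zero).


35.4658

BᵀP = [3.6250 -2.5000]
S = R + BᵀPB = [1/2] + [6.8125] = [7.3125]
BᵀPA = [-17.2500 9.5000]
K = S⁻¹·BᵀPA = [-2.3590 1.2991]
A−BK = [-0.8205 3.3504; -0.7179 4.5983]
AᵀP(A−BK) = [4.3077 -7.5897; -7.5897 27.6581]
P' = Q + AᵀP(A−BK) = [5.5577 -6.0897; -6.0897 29.9081]
tr(P') = 35.4658


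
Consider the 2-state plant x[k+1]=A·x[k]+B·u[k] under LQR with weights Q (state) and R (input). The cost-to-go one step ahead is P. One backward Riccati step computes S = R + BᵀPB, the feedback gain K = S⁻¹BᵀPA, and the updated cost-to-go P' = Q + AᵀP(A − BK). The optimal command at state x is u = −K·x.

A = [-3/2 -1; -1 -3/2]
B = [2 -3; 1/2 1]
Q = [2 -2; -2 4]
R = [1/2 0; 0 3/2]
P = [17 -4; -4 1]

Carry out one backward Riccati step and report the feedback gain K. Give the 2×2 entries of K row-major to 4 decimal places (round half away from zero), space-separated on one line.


BᵀP = [32.0000 -7.5000; -55.0000 13.0000]
S = R + BᵀPB = [1/2 0; 0 3/2] + [60.2500 -103.5000; -103.5000 178.0000] = [60.7500 -103.5000; -103.5000 179.5000]
BᵀPA = [-40.5000 -20.7500; 69.5000 35.5000]
K = S⁻¹·BᵀPA = [-0.3977 -0.2619; 0.1579 0.0468]
A−BK = [-0.2310 -0.3359; -0.9591 -1.4159]
AᵀP(A−BK) = [0.1711 0.1433; 0.1433 0.1556]
P' = Q + AᵀP(A−BK) = [2.1711 -1.8567; -1.8567 4.1556]
tr(P') = 6.3267

-0.3977 -0.2619 0.1579 0.0468


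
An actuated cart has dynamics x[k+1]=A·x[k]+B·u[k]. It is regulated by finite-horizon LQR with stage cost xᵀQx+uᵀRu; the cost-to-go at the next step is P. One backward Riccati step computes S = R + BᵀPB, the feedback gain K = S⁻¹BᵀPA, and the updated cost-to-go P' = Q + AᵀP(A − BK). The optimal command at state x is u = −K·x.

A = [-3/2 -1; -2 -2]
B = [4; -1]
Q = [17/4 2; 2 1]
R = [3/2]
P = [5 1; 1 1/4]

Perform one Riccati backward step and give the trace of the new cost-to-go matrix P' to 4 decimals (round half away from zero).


BᵀP = [19.0000 3.7500]
S = R + BᵀPB = [3/2] + [72.2500] = [73.7500]
BᵀPA = [-36.0000 -26.5000]
K = S⁻¹·BᵀPA = [-0.4881 -0.3593]
A−BK = [0.4525 0.4373; -2.4881 -2.3593]
AᵀP(A−BK) = [0.6771 0.5644; 0.5644 0.4780]
P' = Q + AᵀP(A−BK) = [4.9271 2.5644; 2.5644 1.4780]
tr(P') = 6.4051

6.4051


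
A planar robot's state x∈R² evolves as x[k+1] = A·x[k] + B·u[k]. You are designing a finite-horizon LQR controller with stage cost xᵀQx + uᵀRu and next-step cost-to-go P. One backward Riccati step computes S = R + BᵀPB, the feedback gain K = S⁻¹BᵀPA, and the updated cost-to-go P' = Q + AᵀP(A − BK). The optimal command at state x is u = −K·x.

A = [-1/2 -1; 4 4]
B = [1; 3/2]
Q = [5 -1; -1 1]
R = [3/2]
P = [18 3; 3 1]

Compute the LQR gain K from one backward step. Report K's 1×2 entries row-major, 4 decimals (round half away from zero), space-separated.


BᵀP = [22.5000 4.5000]
S = R + BᵀPB = [3/2] + [29.2500] = [30.7500]
BᵀPA = [6.7500 -4.5000]
K = S⁻¹·BᵀPA = [0.2195 -0.1463]
A−BK = [-0.7195 -0.8537; 3.6707 4.2195]
AᵀP(A−BK) = [7.0183 7.9878; 7.9878 9.3415]
P' = Q + AᵀP(A−BK) = [12.0183 6.9878; 6.9878 10.3415]
tr(P') = 22.3598

0.2195 -0.1463


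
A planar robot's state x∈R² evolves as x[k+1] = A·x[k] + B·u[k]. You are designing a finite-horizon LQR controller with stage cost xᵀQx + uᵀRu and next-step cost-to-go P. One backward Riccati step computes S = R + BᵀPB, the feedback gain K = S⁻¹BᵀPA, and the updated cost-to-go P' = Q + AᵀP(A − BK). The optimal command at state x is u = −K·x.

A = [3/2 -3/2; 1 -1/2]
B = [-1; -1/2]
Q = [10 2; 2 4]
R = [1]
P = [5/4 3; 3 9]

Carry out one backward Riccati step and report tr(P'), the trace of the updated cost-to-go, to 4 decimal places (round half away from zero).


18.0875

BᵀP = [-2.7500 -7.5000]
S = R + BᵀPB = [1] + [6.5000] = [7.5000]
BᵀPA = [-11.6250 7.8750]
K = S⁻¹·BᵀPA = [-1.5500 1.0500]
A−BK = [-0.0500 -0.4500; 0.2250 0.0250]
AᵀP(A−BK) = [2.7938 -1.8563; -1.8563 1.2938]
P' = Q + AᵀP(A−BK) = [12.7938 0.1438; 0.1438 5.2938]
tr(P') = 18.0875


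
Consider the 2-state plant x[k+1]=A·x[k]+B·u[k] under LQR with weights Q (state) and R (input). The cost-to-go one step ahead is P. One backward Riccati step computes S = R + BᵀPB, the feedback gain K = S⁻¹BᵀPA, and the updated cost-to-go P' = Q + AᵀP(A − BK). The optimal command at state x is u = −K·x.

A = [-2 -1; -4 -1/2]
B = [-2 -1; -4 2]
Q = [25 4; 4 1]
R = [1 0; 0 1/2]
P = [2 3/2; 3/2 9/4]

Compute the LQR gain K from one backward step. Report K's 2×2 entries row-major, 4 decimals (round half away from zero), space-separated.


BᵀP = [-10.0000 -12.0000; 1.0000 3.0000]
S = R + BᵀPB = [1 0; 0 1/2] + [68.0000 -14.0000; -14.0000 5.0000] = [69.0000 -14.0000; -14.0000 5.5000]
BᵀPA = [68.0000 16.0000; -14.0000 -2.5000]
K = S⁻¹·BᵀPA = [0.9700 0.2888; -0.0763 0.2807]
A−BK = [-0.1362 -0.1417; 0.0327 0.0940]
AᵀP(A−BK) = [0.9700 0.2888; 0.2888 0.1429]
P' = Q + AᵀP(A−BK) = [25.9700 4.2888; 4.2888 1.1429]
tr(P') = 27.1129

0.9700 0.2888 -0.0763 0.2807


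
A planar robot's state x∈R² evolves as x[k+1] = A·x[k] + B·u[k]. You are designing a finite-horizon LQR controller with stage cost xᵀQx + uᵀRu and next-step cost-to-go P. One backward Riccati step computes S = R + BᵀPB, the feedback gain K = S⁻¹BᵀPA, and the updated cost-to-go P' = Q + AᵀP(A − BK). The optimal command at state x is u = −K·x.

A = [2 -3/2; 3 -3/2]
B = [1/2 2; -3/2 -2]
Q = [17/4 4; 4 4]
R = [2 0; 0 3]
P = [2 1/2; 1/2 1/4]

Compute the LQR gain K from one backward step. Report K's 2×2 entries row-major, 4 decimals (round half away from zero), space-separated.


-0.2578 0.1359 0.9617 -0.6690

BᵀP = [0.2500 -0.1250; 3.0000 0.5000]
S = R + BᵀPB = [2 0; 0 3] + [0.3125 0.7500; 0.7500 5.0000] = [2.3125 0.7500; 0.7500 8.0000]
BᵀPA = [0.1250 -0.1875; 7.5000 -5.2500]
K = S⁻¹·BᵀPA = [-0.2578 0.1359; 0.9617 -0.6690]
A−BK = [0.2056 -0.2300; 4.5366 -2.6341]
AᵀP(A−BK) = [9.0697 -5.8746; -5.8746 3.8258]
P' = Q + AᵀP(A−BK) = [13.3197 -1.8746; -1.8746 7.8258]
tr(P') = 21.1455


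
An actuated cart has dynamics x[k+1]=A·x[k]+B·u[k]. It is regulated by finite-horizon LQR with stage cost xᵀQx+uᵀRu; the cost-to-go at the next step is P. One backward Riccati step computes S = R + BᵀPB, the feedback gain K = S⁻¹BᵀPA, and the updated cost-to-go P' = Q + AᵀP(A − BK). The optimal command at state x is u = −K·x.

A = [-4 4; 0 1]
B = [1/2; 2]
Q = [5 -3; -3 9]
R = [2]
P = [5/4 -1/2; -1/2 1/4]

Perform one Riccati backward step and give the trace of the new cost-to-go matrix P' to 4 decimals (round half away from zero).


48.6014

BᵀP = [-0.3750 0.2500]
S = R + BᵀPB = [2] + [0.3125] = [2.3125]
BᵀPA = [1.5000 -1.2500]
K = S⁻¹·BᵀPA = [0.6486 -0.5405]
A−BK = [-4.3243 4.2703; -1.2973 2.0811]
AᵀP(A−BK) = [19.0270 -17.1892; -17.1892 15.5743]
P' = Q + AᵀP(A−BK) = [24.0270 -20.1892; -20.1892 24.5743]
tr(P') = 48.6014


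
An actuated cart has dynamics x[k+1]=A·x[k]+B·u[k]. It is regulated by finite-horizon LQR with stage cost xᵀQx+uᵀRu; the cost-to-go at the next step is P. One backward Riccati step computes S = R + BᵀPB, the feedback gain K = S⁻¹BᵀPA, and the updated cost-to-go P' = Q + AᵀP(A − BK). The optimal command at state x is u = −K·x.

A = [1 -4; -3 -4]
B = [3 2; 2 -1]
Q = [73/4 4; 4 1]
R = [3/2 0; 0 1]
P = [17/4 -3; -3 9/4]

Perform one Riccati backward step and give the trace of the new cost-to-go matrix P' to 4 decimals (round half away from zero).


BᵀP = [6.7500 -4.5000; 11.5000 -8.2500]
S = R + BᵀPB = [3/2 0; 0 1] + [11.2500 18.0000; 18.0000 31.2500] = [12.7500 18.0000; 18.0000 32.2500]
BᵀPA = [20.2500 -9.0000; 36.2500 -13.0000]
K = S⁻¹·BᵀPA = [0.0065 -0.6452; 1.1204 -0.0430]
A−BK = [-1.2602 -1.9785; -1.8925 -2.7527]
AᵀP(A−BK) = [1.7538 0.6237; 0.6237 1.6344]
P' = Q + AᵀP(A−BK) = [20.0038 4.6237; 4.6237 2.6344]
tr(P') = 22.6382

22.6382


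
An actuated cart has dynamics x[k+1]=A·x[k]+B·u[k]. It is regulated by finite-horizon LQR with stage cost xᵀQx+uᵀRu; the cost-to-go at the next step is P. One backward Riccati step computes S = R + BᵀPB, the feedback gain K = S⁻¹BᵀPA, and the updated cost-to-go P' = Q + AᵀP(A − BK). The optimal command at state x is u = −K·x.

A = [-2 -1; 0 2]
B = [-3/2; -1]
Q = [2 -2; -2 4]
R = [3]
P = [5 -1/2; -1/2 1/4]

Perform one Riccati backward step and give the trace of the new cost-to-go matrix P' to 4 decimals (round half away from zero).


14.0000

BᵀP = [-7.0000 0.5000]
S = R + BᵀPB = [3] + [10.0000] = [13.0000]
BᵀPA = [14.0000 8.0000]
K = S⁻¹·BᵀPA = [1.0769 0.6154]
A−BK = [-0.3846 -0.0769; 1.0769 2.6154]
AᵀP(A−BK) = [4.9231 3.3846; 3.3846 3.0769]
P' = Q + AᵀP(A−BK) = [6.9231 1.3846; 1.3846 7.0769]
tr(P') = 14.0000


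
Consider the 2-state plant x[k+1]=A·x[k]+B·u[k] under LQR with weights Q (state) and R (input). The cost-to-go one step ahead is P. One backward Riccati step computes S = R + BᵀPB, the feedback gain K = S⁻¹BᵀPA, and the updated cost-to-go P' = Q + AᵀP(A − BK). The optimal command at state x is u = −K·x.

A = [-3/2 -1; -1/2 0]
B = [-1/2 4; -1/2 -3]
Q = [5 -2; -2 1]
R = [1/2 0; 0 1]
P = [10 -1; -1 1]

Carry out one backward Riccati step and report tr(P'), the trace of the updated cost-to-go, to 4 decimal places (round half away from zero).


BᵀP = [-4.5000 0.0000; 43.0000 -7.0000]
S = R + BᵀPB = [1/2 0; 0 1] + [2.2500 -18.0000; -18.0000 193.0000] = [2.7500 -18.0000; -18.0000 194.0000]
BᵀPA = [6.7500 4.5000; -61.0000 -43.0000]
K = S⁻¹·BᵀPA = [1.0095 0.4726; -0.2208 -0.1778]
A−BK = [-0.1122 -0.0525; -0.6575 -0.2971]
AᵀP(A−BK) = [0.9690 0.4642; 0.4642 0.2279]
P' = Q + AᵀP(A−BK) = [5.9690 -1.5358; -1.5358 1.2279]
tr(P') = 7.1969

7.1969


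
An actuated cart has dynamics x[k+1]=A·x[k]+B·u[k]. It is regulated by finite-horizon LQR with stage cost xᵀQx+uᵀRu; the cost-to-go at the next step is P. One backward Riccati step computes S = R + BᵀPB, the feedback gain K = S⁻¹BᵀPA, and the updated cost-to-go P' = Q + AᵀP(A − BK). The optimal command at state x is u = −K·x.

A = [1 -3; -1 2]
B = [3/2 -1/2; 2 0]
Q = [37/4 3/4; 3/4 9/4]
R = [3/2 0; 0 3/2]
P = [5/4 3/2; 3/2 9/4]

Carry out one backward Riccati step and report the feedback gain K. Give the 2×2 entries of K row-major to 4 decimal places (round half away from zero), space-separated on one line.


-0.0897 -0.0326 -0.0516 0.1630

BᵀP = [4.8750 6.7500; -0.6250 -0.7500]
S = R + BᵀPB = [3/2 0; 0 3/2] + [20.8125 -2.4375; -2.4375 0.3125] = [22.3125 -2.4375; -2.4375 1.8125]
BᵀPA = [-1.8750 -1.1250; 0.1250 0.3750]
K = S⁻¹·BᵀPA = [-0.0897 -0.0326; -0.0516 0.1630]
A−BK = [1.1087 -2.8696; -0.8207 2.0652]
AᵀP(A−BK) = [0.3383 -0.8315; -0.8315 2.1522]
P' = Q + AᵀP(A−BK) = [9.5883 -0.0815; -0.0815 4.4022]
tr(P') = 13.9905


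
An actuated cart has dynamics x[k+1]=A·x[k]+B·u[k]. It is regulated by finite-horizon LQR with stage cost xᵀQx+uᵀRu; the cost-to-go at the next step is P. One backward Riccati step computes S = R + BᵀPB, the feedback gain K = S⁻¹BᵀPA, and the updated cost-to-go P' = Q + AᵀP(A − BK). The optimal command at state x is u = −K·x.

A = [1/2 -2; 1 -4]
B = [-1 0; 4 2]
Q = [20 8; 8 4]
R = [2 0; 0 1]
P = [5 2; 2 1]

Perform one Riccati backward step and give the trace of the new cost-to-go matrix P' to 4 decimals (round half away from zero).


BᵀP = [3.0000 2.0000; 4.0000 2.0000]
S = R + BᵀPB = [2 0; 0 1] + [5.0000 4.0000; 4.0000 4.0000] = [7.0000 4.0000; 4.0000 5.0000]
BᵀPA = [3.5000 -14.0000; 4.0000 -16.0000]
K = S⁻¹·BᵀPA = [0.0789 -0.3158; 0.7368 -2.9474]
A−BK = [0.5789 -2.3158; -0.7895 3.1579]
AᵀP(A−BK) = [1.0263 -4.1053; -4.1053 16.4211]
P' = Q + AᵀP(A−BK) = [21.0263 3.8947; 3.8947 20.4211]
tr(P') = 41.4474

41.4474


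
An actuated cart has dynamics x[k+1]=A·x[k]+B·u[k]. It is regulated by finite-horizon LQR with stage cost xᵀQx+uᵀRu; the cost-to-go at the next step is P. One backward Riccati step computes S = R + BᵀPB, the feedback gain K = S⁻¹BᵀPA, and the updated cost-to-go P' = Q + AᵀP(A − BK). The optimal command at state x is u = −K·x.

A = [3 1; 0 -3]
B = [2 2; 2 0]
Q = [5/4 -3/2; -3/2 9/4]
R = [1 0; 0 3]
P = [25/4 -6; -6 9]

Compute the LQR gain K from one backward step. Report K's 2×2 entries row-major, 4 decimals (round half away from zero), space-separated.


BᵀP = [0.5000 6.0000; 12.5000 -12.0000]
S = R + BᵀPB = [1 0; 0 3] + [13.0000 1.0000; 1.0000 25.0000] = [14.0000 1.0000; 1.0000 28.0000]
BᵀPA = [1.5000 -17.5000; 37.5000 48.5000]
K = S⁻¹·BᵀPA = [0.0115 -1.3772; 1.3389 1.7813]
A−BK = [0.2992 0.1918; -0.0230 -0.2455]
AᵀP(A−BK) = [6.0249 8.0160; 8.0160 12.7538]
P' = Q + AᵀP(A−BK) = [7.2749 6.5160; 6.5160 15.0038]
tr(P') = 22.2788

0.0115 -1.3772 1.3389 1.7813


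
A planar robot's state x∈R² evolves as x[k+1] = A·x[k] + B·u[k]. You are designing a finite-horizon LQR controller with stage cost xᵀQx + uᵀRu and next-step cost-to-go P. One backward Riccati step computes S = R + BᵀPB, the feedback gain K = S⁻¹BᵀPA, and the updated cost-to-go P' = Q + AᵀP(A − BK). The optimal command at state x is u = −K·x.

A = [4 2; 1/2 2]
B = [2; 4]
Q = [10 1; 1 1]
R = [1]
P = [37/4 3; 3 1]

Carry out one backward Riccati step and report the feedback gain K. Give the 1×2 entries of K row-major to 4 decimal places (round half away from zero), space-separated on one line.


1.2451 0.7941

BᵀP = [30.5000 10.0000]
S = R + BᵀPB = [1] + [101.0000] = [102.0000]
BᵀPA = [127.0000 81.0000]
K = S⁻¹·BᵀPA = [1.2451 0.7941]
A−BK = [1.5098 0.4118; -4.4804 -1.1765]
AᵀP(A−BK) = [2.1225 1.1471; 1.1471 0.6765]
P' = Q + AᵀP(A−BK) = [12.1225 2.1471; 2.1471 1.6765]
tr(P') = 13.7990


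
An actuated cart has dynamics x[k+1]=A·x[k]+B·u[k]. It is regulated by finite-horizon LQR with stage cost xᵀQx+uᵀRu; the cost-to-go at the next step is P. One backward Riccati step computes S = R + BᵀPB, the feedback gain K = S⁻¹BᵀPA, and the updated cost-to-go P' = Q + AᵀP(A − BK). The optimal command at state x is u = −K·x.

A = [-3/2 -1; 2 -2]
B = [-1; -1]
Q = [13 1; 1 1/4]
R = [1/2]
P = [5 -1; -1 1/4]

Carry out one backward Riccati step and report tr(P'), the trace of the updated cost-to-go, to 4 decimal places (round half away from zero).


BᵀP = [-4.0000 0.7500]
S = R + BᵀPB = [1/2] + [3.2500] = [3.7500]
BᵀPA = [7.5000 2.5000]
K = S⁻¹·BᵀPA = [2.0000 0.6667]
A−BK = [0.5000 -0.3333; 4.0000 -1.3333]
AᵀP(A−BK) = [3.2500 0.5000; 0.5000 0.3333]
P' = Q + AᵀP(A−BK) = [16.2500 1.5000; 1.5000 0.5833]
tr(P') = 16.8333

16.8333


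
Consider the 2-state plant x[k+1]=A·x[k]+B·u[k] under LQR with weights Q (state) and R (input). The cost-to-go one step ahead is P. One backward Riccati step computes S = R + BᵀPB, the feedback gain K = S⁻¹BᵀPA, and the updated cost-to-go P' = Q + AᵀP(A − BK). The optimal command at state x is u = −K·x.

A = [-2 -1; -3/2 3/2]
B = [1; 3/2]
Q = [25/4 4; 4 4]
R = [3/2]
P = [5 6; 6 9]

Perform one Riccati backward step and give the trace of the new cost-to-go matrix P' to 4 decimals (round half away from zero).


BᵀP = [14.0000 19.5000]
S = R + BᵀPB = [3/2] + [43.2500] = [44.7500]
BᵀPA = [-57.2500 15.2500]
K = S⁻¹·BᵀPA = [-1.2793 0.3408]
A−BK = [-0.7207 -1.3408; 0.4190 0.9888]
AᵀP(A−BK) = [3.0084 0.2598; 0.2598 2.0531]
P' = Q + AᵀP(A−BK) = [9.2584 4.2598; 4.2598 6.0531]
tr(P') = 15.3115

15.3115


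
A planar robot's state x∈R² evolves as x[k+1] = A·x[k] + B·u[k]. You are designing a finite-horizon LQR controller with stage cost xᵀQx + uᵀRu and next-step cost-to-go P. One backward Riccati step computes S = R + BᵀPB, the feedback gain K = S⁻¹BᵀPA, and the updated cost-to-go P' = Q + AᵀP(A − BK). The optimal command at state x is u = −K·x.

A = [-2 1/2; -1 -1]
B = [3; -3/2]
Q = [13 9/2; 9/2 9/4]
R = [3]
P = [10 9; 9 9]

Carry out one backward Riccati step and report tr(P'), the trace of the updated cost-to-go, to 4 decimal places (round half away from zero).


34.8488

BᵀP = [16.5000 13.5000]
S = R + BᵀPB = [3] + [29.2500] = [32.2500]
BᵀPA = [-46.5000 -5.2500]
K = S⁻¹·BᵀPA = [-1.4419 -0.1628]
A−BK = [2.3256 0.9884; -3.1628 -1.2442]
AᵀP(A−BK) = [17.9535 4.9302; 4.9302 1.6453]
P' = Q + AᵀP(A−BK) = [30.9535 9.4302; 9.4302 3.8953]
tr(P') = 34.8488


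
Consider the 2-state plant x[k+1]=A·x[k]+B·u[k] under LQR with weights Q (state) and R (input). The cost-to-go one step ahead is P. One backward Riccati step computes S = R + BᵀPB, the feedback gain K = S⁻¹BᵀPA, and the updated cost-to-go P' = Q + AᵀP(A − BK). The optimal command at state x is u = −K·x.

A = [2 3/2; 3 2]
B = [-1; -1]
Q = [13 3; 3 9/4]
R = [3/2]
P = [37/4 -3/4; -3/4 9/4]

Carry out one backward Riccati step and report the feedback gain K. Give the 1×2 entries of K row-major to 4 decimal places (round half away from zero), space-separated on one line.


-1.8696 -1.3696

BᵀP = [-8.5000 -1.5000]
S = R + BᵀPB = [3/2] + [10.0000] = [11.5000]
BᵀPA = [-21.5000 -15.7500]
K = S⁻¹·BᵀPA = [-1.8696 -1.3696]
A−BK = [0.1304 0.1304; 1.1304 0.6304]
AᵀP(A−BK) = [8.0543 5.4293; 5.4293 3.7418]
P' = Q + AᵀP(A−BK) = [21.0543 8.4293; 8.4293 5.9918]
tr(P') = 27.0462


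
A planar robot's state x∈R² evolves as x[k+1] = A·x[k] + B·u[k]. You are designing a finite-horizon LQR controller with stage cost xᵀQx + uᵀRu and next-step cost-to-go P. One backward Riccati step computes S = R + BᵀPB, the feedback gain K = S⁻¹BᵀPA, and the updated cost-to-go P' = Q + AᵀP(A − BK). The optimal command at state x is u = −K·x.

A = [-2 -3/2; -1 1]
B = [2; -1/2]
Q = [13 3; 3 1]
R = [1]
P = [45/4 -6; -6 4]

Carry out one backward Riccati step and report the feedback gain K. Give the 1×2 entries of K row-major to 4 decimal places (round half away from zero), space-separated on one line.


BᵀP = [25.5000 -14.0000]
S = R + BᵀPB = [1] + [58.0000] = [59.0000]
BᵀPA = [-37.0000 -52.2500]
K = S⁻¹·BᵀPA = [-0.6271 -0.8856]
A−BK = [-0.7458 0.2712; -1.3136 0.5572]
AᵀP(A−BK) = [1.7966 -0.0169; -0.0169 1.0403]
P' = Q + AᵀP(A−BK) = [14.7966 2.9831; 2.9831 2.0403]
tr(P') = 16.8369

-0.6271 -0.8856


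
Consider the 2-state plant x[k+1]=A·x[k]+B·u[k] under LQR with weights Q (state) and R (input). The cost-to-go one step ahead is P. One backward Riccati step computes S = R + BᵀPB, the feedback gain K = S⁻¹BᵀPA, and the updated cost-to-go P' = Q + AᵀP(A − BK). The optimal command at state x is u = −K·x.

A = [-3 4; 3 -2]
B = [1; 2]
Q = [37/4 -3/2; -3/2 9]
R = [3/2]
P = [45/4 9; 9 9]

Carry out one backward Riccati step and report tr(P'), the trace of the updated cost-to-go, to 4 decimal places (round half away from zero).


63.1305

BᵀP = [29.2500 27.0000]
S = R + BᵀPB = [3/2] + [83.2500] = [84.7500]
BᵀPA = [-6.7500 63.0000]
K = S⁻¹·BᵀPA = [-0.0796 0.7434]
A−BK = [-2.9204 3.2566; 3.1593 -3.4867]
AᵀP(A−BK) = [19.7124 -21.9823; -21.9823 25.1681]
P' = Q + AᵀP(A−BK) = [28.9624 -23.4823; -23.4823 34.1681]
tr(P') = 63.1305


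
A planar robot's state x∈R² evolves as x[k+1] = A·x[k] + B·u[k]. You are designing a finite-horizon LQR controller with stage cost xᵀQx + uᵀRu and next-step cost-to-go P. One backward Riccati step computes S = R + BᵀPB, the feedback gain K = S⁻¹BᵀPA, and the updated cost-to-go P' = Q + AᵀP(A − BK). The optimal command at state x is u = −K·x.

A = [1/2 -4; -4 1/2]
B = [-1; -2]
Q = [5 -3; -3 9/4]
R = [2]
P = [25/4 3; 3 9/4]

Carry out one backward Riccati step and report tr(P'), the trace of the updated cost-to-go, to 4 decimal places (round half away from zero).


BᵀP = [-12.2500 -7.5000]
S = R + BᵀPB = [2] + [27.2500] = [29.2500]
BᵀPA = [23.8750 45.2500]
K = S⁻¹·BᵀPA = [0.8162 1.5470]
A−BK = [1.3162 -2.4530; -2.3675 3.5940]
AᵀP(A−BK) = [6.0748 -5.1848; -5.1848 18.5604]
P' = Q + AᵀP(A−BK) = [11.0748 -8.1848; -8.1848 20.8104]
tr(P') = 31.8851

31.8851


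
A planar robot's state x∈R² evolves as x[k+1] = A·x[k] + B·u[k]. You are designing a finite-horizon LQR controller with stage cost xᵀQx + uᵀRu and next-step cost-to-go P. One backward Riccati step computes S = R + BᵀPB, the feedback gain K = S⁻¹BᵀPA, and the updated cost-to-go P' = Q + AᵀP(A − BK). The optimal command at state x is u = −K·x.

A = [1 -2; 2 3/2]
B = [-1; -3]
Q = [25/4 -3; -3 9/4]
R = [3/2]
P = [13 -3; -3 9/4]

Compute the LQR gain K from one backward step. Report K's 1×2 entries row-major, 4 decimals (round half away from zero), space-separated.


-0.6866 0.1418

BᵀP = [-4.0000 -3.7500]
S = R + BᵀPB = [3/2] + [15.2500] = [16.7500]
BᵀPA = [-11.5000 2.3750]
K = S⁻¹·BᵀPA = [-0.6866 0.1418]
A−BK = [0.3134 -1.8582; -0.0597 1.9254]
AᵀP(A−BK) = [2.1045 -10.1194; -10.1194 74.7257]
P' = Q + AᵀP(A−BK) = [8.3545 -13.1194; -13.1194 76.9757]
tr(P') = 85.3302


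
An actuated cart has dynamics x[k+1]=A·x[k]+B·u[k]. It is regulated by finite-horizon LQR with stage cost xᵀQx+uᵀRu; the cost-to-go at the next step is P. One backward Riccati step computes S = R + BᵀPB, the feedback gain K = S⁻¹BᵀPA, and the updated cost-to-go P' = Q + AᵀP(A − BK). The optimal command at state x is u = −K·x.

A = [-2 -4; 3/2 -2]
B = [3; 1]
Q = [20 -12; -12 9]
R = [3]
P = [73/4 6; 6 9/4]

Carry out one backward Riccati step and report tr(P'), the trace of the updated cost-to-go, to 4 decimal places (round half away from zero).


BᵀP = [60.7500 20.2500]
S = R + BᵀPB = [3] + [202.5000] = [205.5000]
BᵀPA = [-91.1250 -283.5000]
K = S⁻¹·BᵀPA = [-0.4434 -1.3796]
A−BK = [-0.6697 0.1387; 1.9434 -0.6204]
AᵀP(A−BK) = [1.6549 1.5374; 1.5374 5.8942]
P' = Q + AᵀP(A−BK) = [21.6549 -10.4626; -10.4626 14.8942]
tr(P') = 36.5490

36.5490


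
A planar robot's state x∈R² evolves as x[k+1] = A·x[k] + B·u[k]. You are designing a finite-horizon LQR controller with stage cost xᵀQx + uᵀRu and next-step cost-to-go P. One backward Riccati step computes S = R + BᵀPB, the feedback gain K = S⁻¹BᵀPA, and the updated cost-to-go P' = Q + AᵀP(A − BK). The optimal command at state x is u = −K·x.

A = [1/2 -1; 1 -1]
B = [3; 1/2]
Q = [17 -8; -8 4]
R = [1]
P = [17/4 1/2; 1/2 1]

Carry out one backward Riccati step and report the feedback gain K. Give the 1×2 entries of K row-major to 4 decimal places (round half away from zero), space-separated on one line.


BᵀP = [13.0000 2.0000]
S = R + BᵀPB = [1] + [40.0000] = [41.0000]
BᵀPA = [8.5000 -15.0000]
K = S⁻¹·BᵀPA = [0.2073 -0.3659]
A−BK = [-0.1220 0.0976; 0.8963 -0.8171]
AᵀP(A−BK) = [0.8003 -0.7652; -0.7652 0.7622]
P' = Q + AᵀP(A−BK) = [17.8003 -8.7652; -8.7652 4.7622]
tr(P') = 22.5625

0.2073 -0.3659


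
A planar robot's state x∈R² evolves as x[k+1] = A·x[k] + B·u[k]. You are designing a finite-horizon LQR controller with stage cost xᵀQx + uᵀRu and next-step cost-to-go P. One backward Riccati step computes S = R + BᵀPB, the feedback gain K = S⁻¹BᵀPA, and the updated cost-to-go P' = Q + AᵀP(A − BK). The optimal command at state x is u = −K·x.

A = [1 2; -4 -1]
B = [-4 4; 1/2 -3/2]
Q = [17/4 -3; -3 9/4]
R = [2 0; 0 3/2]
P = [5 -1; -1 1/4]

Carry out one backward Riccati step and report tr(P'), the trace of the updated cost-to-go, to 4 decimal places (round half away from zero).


7.5145

BᵀP = [-20.5000 4.1250; 21.5000 -4.3750]
S = R + BᵀPB = [2 0; 0 3/2] + [84.0625 -88.1875; -88.1875 92.5625] = [86.0625 -88.1875; -88.1875 94.0625]
BᵀPA = [-37.0000 -45.1250; 39.0000 47.3750]
K = S⁻¹·BᵀPA = [-0.1288 -0.2096; 0.2938 0.3072]
A−BK = [-0.6907 -0.0670; -3.4948 -0.4344]
AᵀP(A−BK) = [0.7737 0.2661; 0.2661 0.2408]
P' = Q + AᵀP(A−BK) = [5.0237 -2.7339; -2.7339 2.4908]
tr(P') = 7.5145


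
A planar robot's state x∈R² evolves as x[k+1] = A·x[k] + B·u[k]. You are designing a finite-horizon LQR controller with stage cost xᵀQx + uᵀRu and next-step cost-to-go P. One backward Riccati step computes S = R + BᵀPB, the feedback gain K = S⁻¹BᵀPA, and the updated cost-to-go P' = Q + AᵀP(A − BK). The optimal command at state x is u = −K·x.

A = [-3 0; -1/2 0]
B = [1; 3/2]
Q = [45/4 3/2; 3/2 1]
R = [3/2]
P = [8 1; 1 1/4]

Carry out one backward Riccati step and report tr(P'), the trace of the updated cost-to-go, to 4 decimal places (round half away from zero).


22.0945

BᵀP = [9.5000 1.3750]
S = R + BᵀPB = [3/2] + [11.5625] = [13.0625]
BᵀPA = [-29.1875 0.0000]
K = S⁻¹·BᵀPA = [-2.2344 0.0000]
A−BK = [-0.7656 0.0000; 2.8517 0.0000]
AᵀP(A−BK) = [9.8445 0.0000; 0.0000 0.0000]
P' = Q + AᵀP(A−BK) = [21.0945 1.5000; 1.5000 1.0000]
tr(P') = 22.0945


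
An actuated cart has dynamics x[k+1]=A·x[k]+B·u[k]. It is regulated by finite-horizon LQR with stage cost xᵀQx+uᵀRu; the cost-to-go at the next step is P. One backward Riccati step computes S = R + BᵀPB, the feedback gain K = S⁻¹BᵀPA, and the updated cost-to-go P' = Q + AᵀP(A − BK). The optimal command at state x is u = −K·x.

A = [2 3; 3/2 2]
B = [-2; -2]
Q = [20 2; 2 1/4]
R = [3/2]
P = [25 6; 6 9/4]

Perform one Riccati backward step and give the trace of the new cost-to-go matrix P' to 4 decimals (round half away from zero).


25.1197

BᵀP = [-62.0000 -16.5000]
S = R + BᵀPB = [3/2] + [157.0000] = [158.5000]
BᵀPA = [-148.7500 -219.0000]
K = S⁻¹·BᵀPA = [-0.9385 -1.3817]
A−BK = [0.1230 0.2366; -0.3770 -0.7634]
AᵀP(A−BK) = [1.4627 2.2216; 2.2216 3.4069]
P' = Q + AᵀP(A−BK) = [21.4627 4.2216; 4.2216 3.6569]
tr(P') = 25.1197


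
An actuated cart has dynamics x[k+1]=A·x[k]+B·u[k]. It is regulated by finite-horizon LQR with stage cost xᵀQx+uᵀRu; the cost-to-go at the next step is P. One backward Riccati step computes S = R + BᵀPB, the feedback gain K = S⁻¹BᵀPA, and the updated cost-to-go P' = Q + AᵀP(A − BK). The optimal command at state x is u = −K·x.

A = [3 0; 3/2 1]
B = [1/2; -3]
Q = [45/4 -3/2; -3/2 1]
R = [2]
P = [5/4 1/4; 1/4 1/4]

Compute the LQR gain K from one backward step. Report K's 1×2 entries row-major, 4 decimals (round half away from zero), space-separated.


-0.3443 -0.1639

BᵀP = [-0.1250 -0.6250]
S = R + BᵀPB = [2] + [1.8125] = [3.8125]
BᵀPA = [-1.3125 -0.6250]
K = S⁻¹·BᵀPA = [-0.3443 -0.1639]
A−BK = [3.1721 0.0820; 0.4672 0.5082]
AᵀP(A−BK) = [13.6107 0.9098; 0.9098 0.1475]
P' = Q + AᵀP(A−BK) = [24.8607 -0.5902; -0.5902 1.1475]
tr(P') = 26.0082


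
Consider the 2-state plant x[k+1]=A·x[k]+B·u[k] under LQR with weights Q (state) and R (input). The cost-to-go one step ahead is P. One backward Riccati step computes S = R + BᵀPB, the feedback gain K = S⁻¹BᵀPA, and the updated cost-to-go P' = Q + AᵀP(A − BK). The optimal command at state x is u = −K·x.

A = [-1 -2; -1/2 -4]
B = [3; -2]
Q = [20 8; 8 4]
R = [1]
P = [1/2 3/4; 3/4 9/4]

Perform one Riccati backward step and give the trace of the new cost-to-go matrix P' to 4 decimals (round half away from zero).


BᵀP = [0.0000 -2.2500]
S = R + BᵀPB = [1] + [4.5000] = [5.5000]
BᵀPA = [1.1250 9.0000]
K = S⁻¹·BᵀPA = [0.2045 1.6364]
A−BK = [-1.6136 -6.9091; -0.0909 -0.7273]
AᵀP(A−BK) = [1.5824 7.4091; 7.4091 35.2727]
P' = Q + AᵀP(A−BK) = [21.5824 15.4091; 15.4091 39.2727]
tr(P') = 60.8551

60.8551


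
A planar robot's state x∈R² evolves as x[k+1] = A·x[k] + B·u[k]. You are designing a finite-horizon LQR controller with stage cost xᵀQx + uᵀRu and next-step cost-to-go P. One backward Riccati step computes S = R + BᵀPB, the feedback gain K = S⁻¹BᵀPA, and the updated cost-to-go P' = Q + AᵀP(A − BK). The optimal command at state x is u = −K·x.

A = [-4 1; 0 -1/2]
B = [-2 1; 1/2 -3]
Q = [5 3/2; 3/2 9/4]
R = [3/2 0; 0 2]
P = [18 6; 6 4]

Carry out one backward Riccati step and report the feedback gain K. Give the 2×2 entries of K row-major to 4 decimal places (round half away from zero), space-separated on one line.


BᵀP = [-33.0000 -10.0000; 0.0000 -6.0000]
S = R + BᵀPB = [3/2 0; 0 2] + [61.0000 -3.0000; -3.0000 18.0000] = [62.5000 -3.0000; -3.0000 20.0000]
BᵀPA = [132.0000 -28.0000; 0.0000 3.0000]
K = S⁻¹·BᵀPA = [2.1273 -0.4440; 0.3191 0.0834]
A−BK = [-0.0645 0.0286; -0.1064 -0.0278]
AᵀP(A−BK) = [7.1942 -1.3924; -1.3924 0.3179]
P' = Q + AᵀP(A−BK) = [12.1942 0.1076; 0.1076 2.5679]
tr(P') = 14.7621

2.1273 -0.4440 0.3191 0.0834


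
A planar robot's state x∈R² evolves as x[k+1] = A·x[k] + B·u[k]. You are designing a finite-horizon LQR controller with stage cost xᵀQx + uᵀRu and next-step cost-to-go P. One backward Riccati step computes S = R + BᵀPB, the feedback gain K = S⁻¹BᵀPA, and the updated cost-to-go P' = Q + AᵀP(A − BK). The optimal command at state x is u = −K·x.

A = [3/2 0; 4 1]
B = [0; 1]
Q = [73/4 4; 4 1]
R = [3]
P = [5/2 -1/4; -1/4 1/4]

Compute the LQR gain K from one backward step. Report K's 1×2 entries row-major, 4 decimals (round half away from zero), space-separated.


0.1923 0.0769

BᵀP = [-0.2500 0.2500]
S = R + BᵀPB = [3] + [0.2500] = [3.2500]
BᵀPA = [0.6250 0.2500]
K = S⁻¹·BᵀPA = [0.1923 0.0769]
A−BK = [1.5000 0.0000; 3.8077 0.9231]
AᵀP(A−BK) = [6.5048 0.5769; 0.5769 0.2308]
P' = Q + AᵀP(A−BK) = [24.7548 4.5769; 4.5769 1.2308]
tr(P') = 25.9856


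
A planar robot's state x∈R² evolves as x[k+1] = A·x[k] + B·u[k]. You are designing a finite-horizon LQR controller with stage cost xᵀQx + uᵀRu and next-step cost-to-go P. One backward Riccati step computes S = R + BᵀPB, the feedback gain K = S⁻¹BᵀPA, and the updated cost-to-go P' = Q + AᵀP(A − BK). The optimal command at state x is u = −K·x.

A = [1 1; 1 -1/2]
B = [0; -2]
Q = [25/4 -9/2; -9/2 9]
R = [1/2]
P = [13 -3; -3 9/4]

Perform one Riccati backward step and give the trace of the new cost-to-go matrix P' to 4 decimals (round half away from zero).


BᵀP = [6.0000 -4.5000]
S = R + BᵀPB = [1/2] + [9.0000] = [9.5000]
BᵀPA = [1.5000 8.2500]
K = S⁻¹·BᵀPA = [0.1579 0.8684]
A−BK = [1.0000 1.0000; 1.3158 1.2368]
AᵀP(A−BK) = [9.0132 9.0724; 9.0724 9.3980]
P' = Q + AᵀP(A−BK) = [15.2632 4.5724; 4.5724 18.3980]
tr(P') = 33.6612

33.6612


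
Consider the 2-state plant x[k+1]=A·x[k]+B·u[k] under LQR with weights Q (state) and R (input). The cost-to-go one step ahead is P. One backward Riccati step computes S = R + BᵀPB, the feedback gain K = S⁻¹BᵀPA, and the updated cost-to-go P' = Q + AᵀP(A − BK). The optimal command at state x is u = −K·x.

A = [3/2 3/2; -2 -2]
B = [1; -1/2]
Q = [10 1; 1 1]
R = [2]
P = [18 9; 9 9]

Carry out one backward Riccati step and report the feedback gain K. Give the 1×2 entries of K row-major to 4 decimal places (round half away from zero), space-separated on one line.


BᵀP = [13.5000 4.5000]
S = R + BᵀPB = [2] + [11.2500] = [13.2500]
BᵀPA = [11.2500 11.2500]
K = S⁻¹·BᵀPA = [0.8491 0.8491]
A−BK = [0.6509 0.6509; -1.5755 -1.5755]
AᵀP(A−BK) = [12.9481 12.9481; 12.9481 12.9481]
P' = Q + AᵀP(A−BK) = [22.9481 13.9481; 13.9481 13.9481]
tr(P') = 36.8962

0.8491 0.8491


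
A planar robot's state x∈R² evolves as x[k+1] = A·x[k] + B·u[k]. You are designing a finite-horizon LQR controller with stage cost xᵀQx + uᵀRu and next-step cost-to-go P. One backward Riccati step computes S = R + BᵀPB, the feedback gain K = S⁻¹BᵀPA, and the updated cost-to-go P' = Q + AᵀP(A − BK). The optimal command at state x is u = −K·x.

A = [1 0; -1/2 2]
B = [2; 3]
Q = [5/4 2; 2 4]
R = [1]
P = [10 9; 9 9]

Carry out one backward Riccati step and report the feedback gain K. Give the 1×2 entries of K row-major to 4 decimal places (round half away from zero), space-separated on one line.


0.1065 0.3913

BᵀP = [47.0000 45.0000]
S = R + BᵀPB = [1] + [229.0000] = [230.0000]
BᵀPA = [24.5000 90.0000]
K = S⁻¹·BᵀPA = [0.1065 0.3913]
A−BK = [0.7870 -0.7826; -0.8196 0.8261]
AᵀP(A−BK) = [0.6402 -0.5870; -0.5870 0.7826]
P' = Q + AᵀP(A−BK) = [1.8902 1.4130; 1.4130 4.7826]
tr(P') = 6.6728


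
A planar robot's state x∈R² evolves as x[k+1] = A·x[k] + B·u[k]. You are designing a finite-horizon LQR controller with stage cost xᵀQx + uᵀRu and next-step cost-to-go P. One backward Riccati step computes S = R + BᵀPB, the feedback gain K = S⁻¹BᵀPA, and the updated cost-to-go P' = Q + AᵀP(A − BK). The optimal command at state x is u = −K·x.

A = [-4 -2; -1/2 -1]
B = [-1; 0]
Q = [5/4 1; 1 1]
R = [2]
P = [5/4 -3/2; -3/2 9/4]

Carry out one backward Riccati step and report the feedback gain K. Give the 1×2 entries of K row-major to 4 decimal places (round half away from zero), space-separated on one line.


1.3077 0.3077

BᵀP = [-1.2500 1.5000]
S = R + BᵀPB = [2] + [1.2500] = [3.2500]
BᵀPA = [4.2500 1.0000]
K = S⁻¹·BᵀPA = [1.3077 0.3077]
A−BK = [-2.6923 -1.6923; -0.5000 -1.0000]
AᵀP(A−BK) = [9.0048 2.3173; 2.3173 0.9423]
P' = Q + AᵀP(A−BK) = [10.2548 3.3173; 3.3173 1.9423]
tr(P') = 12.1971


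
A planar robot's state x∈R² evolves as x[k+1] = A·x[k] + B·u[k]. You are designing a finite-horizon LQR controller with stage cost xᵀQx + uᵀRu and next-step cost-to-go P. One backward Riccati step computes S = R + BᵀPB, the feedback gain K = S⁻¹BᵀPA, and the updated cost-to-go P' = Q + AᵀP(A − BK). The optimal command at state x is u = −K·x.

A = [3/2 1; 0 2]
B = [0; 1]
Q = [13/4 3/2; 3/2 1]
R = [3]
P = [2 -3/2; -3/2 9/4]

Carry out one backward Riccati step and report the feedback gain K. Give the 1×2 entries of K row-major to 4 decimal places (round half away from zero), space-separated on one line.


-0.4286 0.5714

BᵀP = [-1.5000 2.2500]
S = R + BᵀPB = [3] + [2.2500] = [5.2500]
BᵀPA = [-2.2500 3.0000]
K = S⁻¹·BᵀPA = [-0.4286 0.5714]
A−BK = [1.5000 1.0000; 0.4286 1.4286]
AᵀP(A−BK) = [3.5357 -0.2143; -0.2143 3.2857]
P' = Q + AᵀP(A−BK) = [6.7857 1.2857; 1.2857 4.2857]
tr(P') = 11.0714


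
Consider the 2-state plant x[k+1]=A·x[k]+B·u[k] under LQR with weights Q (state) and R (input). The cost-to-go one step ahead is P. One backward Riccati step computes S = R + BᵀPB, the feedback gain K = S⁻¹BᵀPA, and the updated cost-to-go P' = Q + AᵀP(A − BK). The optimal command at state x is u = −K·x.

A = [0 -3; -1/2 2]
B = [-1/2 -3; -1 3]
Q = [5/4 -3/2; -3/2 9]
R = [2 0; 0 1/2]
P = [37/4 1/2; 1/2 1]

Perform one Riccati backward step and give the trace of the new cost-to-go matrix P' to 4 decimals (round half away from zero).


11.2632

BᵀP = [-5.1250 -1.2500; -26.2500 1.5000]
S = R + BᵀPB = [2 0; 0 1/2] + [3.8125 11.6250; 11.6250 83.2500] = [5.8125 11.6250; 11.6250 83.7500]
BᵀPA = [0.6250 12.8750; -0.7500 81.7500]
K = S⁻¹·BᵀPA = [0.1736 0.3638; -0.0331 0.9256]
A−BK = [-0.0124 -0.0412; -0.2272 -0.4130]
AᵀP(A−BK) = [0.1167 0.2168; 0.2168 0.8965]
P' = Q + AᵀP(A−BK) = [1.3667 -1.2832; -1.2832 9.8965]
tr(P') = 11.2632


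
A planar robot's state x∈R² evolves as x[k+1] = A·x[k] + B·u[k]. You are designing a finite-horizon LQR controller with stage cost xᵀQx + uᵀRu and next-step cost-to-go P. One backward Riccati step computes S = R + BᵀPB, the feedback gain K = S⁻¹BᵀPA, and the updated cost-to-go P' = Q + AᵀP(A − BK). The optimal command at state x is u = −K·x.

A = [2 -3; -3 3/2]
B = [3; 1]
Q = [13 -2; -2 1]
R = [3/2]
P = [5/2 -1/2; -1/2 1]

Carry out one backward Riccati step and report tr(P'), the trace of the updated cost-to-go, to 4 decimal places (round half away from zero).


35.8267

BᵀP = [7.0000 -0.5000]
S = R + BᵀPB = [3/2] + [20.5000] = [22.0000]
BᵀPA = [15.5000 -21.7500]
K = S⁻¹·BᵀPA = [0.7045 -0.9886]
A−BK = [-0.1136 -0.0341; -3.7045 2.4886]
AᵀP(A−BK) = [14.0795 -10.1761; -10.1761 7.7472]
P' = Q + AᵀP(A−BK) = [27.0795 -12.1761; -12.1761 8.7472]
tr(P') = 35.8267


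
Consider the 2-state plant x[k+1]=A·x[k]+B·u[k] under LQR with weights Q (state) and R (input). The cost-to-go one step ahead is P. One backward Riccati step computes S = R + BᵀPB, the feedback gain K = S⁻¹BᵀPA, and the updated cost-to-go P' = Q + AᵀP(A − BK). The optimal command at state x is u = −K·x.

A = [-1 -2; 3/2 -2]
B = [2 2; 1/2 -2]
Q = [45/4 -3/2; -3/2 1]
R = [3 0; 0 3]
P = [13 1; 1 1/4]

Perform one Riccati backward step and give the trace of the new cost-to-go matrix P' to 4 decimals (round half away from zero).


15.6333

BᵀP = [26.5000 2.1250; 24.0000 1.5000]
S = R + BᵀPB = [3 0; 0 3] + [54.0625 48.7500; 48.7500 45.0000] = [57.0625 48.7500; 48.7500 48.0000]
BᵀPA = [-23.3125 -57.2500; -21.7500 -51.0000]
K = S⁻¹·BᵀPA = [-0.1619 -0.7222; -0.2887 -0.3290]
A−BK = [-0.0988 0.1024; 1.0036 -2.2969]
AᵀP(A−BK) = [0.5091 0.2576; 0.2576 2.8743]
P' = Q + AᵀP(A−BK) = [11.7591 -1.2424; -1.2424 3.8743]
tr(P') = 15.6333


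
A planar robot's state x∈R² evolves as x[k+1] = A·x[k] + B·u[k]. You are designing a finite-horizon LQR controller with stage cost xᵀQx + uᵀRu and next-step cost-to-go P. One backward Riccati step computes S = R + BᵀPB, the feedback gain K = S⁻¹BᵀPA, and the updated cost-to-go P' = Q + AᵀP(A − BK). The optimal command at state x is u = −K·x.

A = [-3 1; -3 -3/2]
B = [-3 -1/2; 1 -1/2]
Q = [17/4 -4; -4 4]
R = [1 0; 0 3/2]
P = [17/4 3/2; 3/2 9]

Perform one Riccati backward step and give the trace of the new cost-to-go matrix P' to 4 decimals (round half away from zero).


BᵀP = [-11.2500 4.5000; -2.8750 -5.2500]
S = R + BᵀPB = [1 0; 0 3/2] + [38.2500 3.3750; 3.3750 4.0625] = [39.2500 3.3750; 3.3750 5.5625]
BᵀPA = [20.2500 -18.0000; 24.3750 5.0000]
K = S⁻¹·BᵀPA = [0.1468 -0.5654; 4.2930 1.2419]
A−BK = [-0.4132 -0.0752; -1.0003 -0.3137]
AᵀP(A−BK) = [38.6367 11.1773; 11.1773 3.6134]
P' = Q + AᵀP(A−BK) = [42.8867 7.1773; 7.1773 7.6134]
tr(P') = 50.5001

50.5001


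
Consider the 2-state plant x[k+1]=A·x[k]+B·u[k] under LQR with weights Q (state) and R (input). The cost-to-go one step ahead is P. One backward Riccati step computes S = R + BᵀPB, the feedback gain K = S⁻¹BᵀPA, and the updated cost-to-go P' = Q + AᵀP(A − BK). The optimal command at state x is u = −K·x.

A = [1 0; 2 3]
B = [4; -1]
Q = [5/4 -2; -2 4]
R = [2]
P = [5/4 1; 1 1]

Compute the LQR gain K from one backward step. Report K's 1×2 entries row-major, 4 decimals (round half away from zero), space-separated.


BᵀP = [4.0000 3.0000]
S = R + BᵀPB = [2] + [13.0000] = [15.0000]
BᵀPA = [10.0000 9.0000]
K = S⁻¹·BᵀPA = [0.6667 0.6000]
A−BK = [-1.6667 -2.4000; 2.6667 3.6000]
AᵀP(A−BK) = [2.5833 3.0000; 3.0000 3.6000]
P' = Q + AᵀP(A−BK) = [3.8333 1.0000; 1.0000 7.6000]
tr(P') = 11.4333

0.6667 0.6000


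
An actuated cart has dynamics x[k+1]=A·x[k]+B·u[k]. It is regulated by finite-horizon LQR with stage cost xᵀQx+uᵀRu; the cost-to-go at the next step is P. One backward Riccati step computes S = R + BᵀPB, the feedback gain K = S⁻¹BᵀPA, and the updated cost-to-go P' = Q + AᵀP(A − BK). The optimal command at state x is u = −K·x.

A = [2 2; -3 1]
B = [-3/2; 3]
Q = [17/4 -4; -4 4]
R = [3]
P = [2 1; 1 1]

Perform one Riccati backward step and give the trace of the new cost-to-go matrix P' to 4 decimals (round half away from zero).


23.2500

BᵀP = [0.0000 1.5000]
S = R + BᵀPB = [3] + [4.5000] = [7.5000]
BᵀPA = [-4.5000 1.5000]
K = S⁻¹·BᵀPA = [-0.6000 0.2000]
A−BK = [1.1000 2.3000; -1.2000 0.4000]
AᵀP(A−BK) = [2.3000 1.9000; 1.9000 12.7000]
P' = Q + AᵀP(A−BK) = [6.5500 -2.1000; -2.1000 16.7000]
tr(P') = 23.2500
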